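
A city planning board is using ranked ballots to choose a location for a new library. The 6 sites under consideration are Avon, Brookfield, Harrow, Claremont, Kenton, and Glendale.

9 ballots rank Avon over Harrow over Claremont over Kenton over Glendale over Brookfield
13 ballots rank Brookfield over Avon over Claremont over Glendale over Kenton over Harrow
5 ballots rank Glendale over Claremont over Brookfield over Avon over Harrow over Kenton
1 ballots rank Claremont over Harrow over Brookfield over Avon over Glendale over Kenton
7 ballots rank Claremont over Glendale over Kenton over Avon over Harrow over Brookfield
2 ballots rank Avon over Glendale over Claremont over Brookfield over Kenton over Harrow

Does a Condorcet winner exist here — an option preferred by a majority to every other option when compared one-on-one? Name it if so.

Head-to-head results (37 voters total):
Avon vs Brookfield: Brookfield wins 19–18.
Avon vs Harrow: Avon wins 36–1.
Avon vs Claremont: Avon wins 24–13.
Avon vs Kenton: Avon wins 30–7.
Avon vs Glendale: Avon wins 25–12.
Brookfield vs Harrow: Brookfield wins 20–17.
Brookfield vs Claremont: Claremont wins 24–13.
Brookfield vs Kenton: Brookfield wins 21–16.
Brookfield vs Glendale: Glendale wins 23–14.
Harrow vs Claremont: Claremont wins 28–9.
Harrow vs Kenton: Kenton wins 22–15.
Harrow vs Glendale: Glendale wins 27–10.
Claremont vs Kenton: Claremont wins 37–0.
Claremont vs Glendale: Claremont wins 30–7.
Kenton vs Glendale: Glendale wins 28–9.
No candidate beats all others: Avon beats Claremont beats Brookfield beats Avon, a majority cycle.

No Condorcet winner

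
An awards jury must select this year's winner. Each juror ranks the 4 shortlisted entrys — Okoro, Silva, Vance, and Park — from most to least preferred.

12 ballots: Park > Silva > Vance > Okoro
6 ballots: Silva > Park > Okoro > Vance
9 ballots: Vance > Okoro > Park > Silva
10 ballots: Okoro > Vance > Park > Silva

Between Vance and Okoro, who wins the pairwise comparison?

Vance

Ballots ranking Vance above Okoro: 12+9 = 21.
Ballots ranking Okoro above Vance: 6+10 = 16.
Vance wins the head-to-head, 21–16.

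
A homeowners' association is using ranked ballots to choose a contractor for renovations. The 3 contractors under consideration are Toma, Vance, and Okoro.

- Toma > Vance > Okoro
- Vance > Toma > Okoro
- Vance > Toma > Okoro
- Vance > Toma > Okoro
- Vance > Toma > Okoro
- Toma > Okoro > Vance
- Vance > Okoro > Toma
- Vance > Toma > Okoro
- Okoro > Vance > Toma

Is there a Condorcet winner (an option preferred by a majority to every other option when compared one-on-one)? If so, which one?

Head-to-head results (9 voters total):
Toma vs Vance: Vance wins 7–2.
Toma vs Okoro: Toma wins 7–2.
Vance vs Okoro: Vance wins 7–2.
Vance beats each rival — Toma (7–2), Okoro (7–2) — so Vance is the Condorcet winner.

Vance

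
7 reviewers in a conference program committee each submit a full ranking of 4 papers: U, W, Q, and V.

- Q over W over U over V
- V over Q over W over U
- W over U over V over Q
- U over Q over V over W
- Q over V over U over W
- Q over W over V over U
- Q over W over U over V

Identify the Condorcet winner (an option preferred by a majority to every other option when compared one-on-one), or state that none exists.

Head-to-head results (7 voters total):
U vs W: W wins 5–2.
U vs Q: Q wins 5–2.
U vs V: U wins 4–3.
W vs Q: Q wins 6–1.
W vs V: W wins 4–3.
Q vs V: Q wins 5–2.
Q beats each rival — U (5–2), W (6–1), V (5–2) — so Q is the Condorcet winner.

Q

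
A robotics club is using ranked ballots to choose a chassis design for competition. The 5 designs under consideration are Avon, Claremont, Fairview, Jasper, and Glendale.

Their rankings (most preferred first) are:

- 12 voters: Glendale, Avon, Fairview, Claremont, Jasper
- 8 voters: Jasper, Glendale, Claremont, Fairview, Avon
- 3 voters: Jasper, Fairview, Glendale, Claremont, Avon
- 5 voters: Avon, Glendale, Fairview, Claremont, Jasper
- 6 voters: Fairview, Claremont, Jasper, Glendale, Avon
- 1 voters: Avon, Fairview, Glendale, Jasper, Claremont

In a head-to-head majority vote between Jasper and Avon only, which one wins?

Ballots ranking Jasper above Avon: 8+3+6 = 17.
Ballots ranking Avon above Jasper: 12+5+1 = 18.
Avon wins the head-to-head, 18–17.

Avon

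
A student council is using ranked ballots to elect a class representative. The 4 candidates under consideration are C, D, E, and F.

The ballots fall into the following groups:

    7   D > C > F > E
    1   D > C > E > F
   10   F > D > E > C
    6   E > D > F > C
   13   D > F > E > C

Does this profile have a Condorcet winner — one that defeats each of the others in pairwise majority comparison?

Head-to-head results (37 voters total):
C vs D: D wins 37–0.
C vs E: E wins 29–8.
C vs F: F wins 29–8.
D vs E: D wins 31–6.
D vs F: D wins 27–10.
E vs F: F wins 30–7.
D beats each rival — C (37–0), E (31–6), F (27–10) — so D is the Condorcet winner.

Yes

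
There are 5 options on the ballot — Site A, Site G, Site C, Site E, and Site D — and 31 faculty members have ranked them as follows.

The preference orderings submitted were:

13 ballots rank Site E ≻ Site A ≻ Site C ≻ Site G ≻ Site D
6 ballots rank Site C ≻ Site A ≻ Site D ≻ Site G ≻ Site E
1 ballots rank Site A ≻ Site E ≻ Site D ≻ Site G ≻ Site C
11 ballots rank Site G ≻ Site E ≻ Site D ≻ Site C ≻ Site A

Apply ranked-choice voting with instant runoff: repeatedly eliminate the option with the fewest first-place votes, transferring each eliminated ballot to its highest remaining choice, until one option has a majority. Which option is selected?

Round 1: Site E 13, Site G 11, Site C 6, Site A 1, Site D 0. Site D has the fewest and is eliminated.
Round 2: Site E 13, Site G 11, Site C 6, Site A 1. Site A has the fewest and is eliminated.
Round 3: Site E 14, Site G 11, Site C 6. Site C has the fewest and is eliminated.
Round 4: Site G 17, Site E 14. Site G has a majority.

Site G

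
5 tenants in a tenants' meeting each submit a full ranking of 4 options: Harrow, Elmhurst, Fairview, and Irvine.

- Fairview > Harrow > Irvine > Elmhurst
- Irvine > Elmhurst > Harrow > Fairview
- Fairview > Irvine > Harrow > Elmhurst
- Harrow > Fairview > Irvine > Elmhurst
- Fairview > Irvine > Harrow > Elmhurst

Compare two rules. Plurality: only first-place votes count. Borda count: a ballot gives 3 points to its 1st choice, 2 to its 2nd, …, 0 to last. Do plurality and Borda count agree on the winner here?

Plurality first-place counts: Harrow 1, Elmhurst 0, Fairview 3, Irvine 1 → Fairview.
Borda totals: Harrow 8, Elmhurst 2, Fairview 11, Irvine 9 → Fairview.
The two rules agree on Fairview.

Yes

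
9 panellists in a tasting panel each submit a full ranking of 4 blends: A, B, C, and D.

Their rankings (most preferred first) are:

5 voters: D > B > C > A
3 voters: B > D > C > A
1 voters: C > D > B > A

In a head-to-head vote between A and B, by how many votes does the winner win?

Ballots ranking A above B: 0.
Ballots ranking B above A: 5+3+1 = 9.
B wins 9–0, a margin of 9.

9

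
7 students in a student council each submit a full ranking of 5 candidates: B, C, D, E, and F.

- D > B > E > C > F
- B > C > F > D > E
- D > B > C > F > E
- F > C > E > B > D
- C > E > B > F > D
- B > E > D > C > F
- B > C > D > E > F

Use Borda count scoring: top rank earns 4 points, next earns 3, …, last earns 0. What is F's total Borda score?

8

Borda scores:
  B: 3 + 4 + 3 + 1 + 2 + 4 + 4 = 21
  C: 1 + 3 + 2 + 3 + 4 + 1 + 3 = 17
  D: 4 + 1 + 4 + 0 + 0 + 2 + 2 = 13
  E: 2 + 0 + 0 + 2 + 3 + 3 + 1 = 11
  F: 0 + 2 + 1 + 4 + 1 + 0 + 0 = 8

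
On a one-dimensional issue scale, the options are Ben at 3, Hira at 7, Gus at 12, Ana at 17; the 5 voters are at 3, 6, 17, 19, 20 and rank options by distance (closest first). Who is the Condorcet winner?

Ana

With single-peaked preferences on a line, the Condorcet winner is the candidate closest to the median voter.
The median voter (position 17) is closest to Ana at 17.
Check: Ana vs Gus — voters closer to Ana: 3 of 5.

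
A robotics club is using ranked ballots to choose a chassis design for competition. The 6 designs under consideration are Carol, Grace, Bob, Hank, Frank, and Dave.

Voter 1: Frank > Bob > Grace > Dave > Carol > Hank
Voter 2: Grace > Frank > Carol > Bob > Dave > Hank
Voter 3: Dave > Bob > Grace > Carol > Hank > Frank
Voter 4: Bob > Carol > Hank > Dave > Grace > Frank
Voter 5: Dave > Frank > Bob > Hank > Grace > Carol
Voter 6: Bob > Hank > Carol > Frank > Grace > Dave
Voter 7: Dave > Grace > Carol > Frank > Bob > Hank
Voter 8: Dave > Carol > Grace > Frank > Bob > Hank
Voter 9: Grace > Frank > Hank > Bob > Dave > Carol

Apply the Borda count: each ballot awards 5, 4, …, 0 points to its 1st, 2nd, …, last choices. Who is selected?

Borda scores:
  Carol: 1 + 3 + 2 + 4 + 0 + 3 + 3 + 4 + 0 = 20
  Grace: 3 + 5 + 3 + 1 + 1 + 1 + 4 + 3 + 5 = 26
  Bob: 4 + 2 + 4 + 5 + 3 + 5 + 1 + 1 + 2 = 27
  Hank: 0 + 0 + 1 + 3 + 2 + 4 + 0 + 0 + 3 = 13
  Frank: 5 + 4 + 0 + 0 + 4 + 2 + 2 + 2 + 4 = 23
  Dave: 2 + 1 + 5 + 2 + 5 + 0 + 5 + 5 + 1 = 26
Bob has the highest total.

Bob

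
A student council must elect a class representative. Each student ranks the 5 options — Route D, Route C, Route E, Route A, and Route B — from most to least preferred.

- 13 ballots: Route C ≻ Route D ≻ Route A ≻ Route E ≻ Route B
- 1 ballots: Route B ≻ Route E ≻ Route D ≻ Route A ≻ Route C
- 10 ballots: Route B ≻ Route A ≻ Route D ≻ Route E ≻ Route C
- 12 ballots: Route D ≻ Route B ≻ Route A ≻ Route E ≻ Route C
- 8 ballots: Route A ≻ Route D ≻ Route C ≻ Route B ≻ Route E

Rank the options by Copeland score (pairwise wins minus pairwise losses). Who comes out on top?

Route D

Pairwise results:
  Route D vs Route C: Route D wins 31–13.
  Route D vs Route E: Route D wins 43–1.
  Route D vs Route A: Route D wins 26–18.
  Route D vs Route B: Route D wins 33–11.
  Route C vs Route E: Route E wins 23–21.
  Route C vs Route A: Route A wins 31–13.
  Route C vs Route B: Route B wins 23–21.
  Route E vs Route A: Route A wins 43–1.
  Route E vs Route B: Route B wins 31–13.
  Route A vs Route B: Route B wins 23–21.
Copeland scores (wins − losses):
  Route D: 4 − 0 = 4
  Route C: 0 − 4 = -4
  Route E: 1 − 3 = -2
  Route A: 2 − 2 = 0
  Route B: 3 − 1 = 2
Route D has the best Copeland score.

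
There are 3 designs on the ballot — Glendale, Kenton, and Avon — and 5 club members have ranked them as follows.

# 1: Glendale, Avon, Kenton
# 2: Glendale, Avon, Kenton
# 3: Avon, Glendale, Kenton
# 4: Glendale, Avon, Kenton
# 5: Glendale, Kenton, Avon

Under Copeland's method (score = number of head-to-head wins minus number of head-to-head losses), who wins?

Pairwise results:
  Glendale vs Kenton: Glendale wins 5–0.
  Glendale vs Avon: Glendale wins 4–1.
  Kenton vs Avon: Avon wins 4–1.
Copeland scores (wins − losses):
  Glendale: 2 − 0 = 2
  Kenton: 0 − 2 = -2
  Avon: 1 − 1 = 0
Glendale has the best Copeland score.

Glendale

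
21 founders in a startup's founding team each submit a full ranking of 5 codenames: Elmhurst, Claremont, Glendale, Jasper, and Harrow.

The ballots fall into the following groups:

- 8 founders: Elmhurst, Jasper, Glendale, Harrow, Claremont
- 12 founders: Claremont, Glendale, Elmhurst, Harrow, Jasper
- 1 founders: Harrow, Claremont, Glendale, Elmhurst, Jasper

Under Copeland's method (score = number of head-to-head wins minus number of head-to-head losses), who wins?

Pairwise results:
  Elmhurst vs Claremont: Claremont wins 13–8.
  Elmhurst vs Glendale: Glendale wins 13–8.
  Elmhurst vs Jasper: Elmhurst wins 21–0.
  Elmhurst vs Harrow: Elmhurst wins 20–1.
  Claremont vs Glendale: Claremont wins 13–8.
  Claremont vs Jasper: Claremont wins 13–8.
  Claremont vs Harrow: Claremont wins 12–9.
  Glendale vs Jasper: Glendale wins 13–8.
  Glendale vs Harrow: Glendale wins 20–1.
  Jasper vs Harrow: Harrow wins 13–8.
Copeland scores (wins − losses):
  Elmhurst: 2 − 2 = 0
  Claremont: 4 − 0 = 4
  Glendale: 3 − 1 = 2
  Jasper: 0 − 4 = -4
  Harrow: 1 − 3 = -2
Claremont has the best Copeland score.

Claremont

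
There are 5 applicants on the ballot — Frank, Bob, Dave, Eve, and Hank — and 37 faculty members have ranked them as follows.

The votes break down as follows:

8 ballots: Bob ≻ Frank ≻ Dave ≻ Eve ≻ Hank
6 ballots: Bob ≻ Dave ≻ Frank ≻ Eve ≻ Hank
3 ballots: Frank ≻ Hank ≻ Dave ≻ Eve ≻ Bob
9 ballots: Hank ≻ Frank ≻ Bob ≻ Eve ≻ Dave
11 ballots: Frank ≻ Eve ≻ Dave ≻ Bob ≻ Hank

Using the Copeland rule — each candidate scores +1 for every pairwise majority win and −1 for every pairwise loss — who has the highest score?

Frank

Pairwise results:
  Frank vs Bob: Frank wins 23–14.
  Frank vs Dave: Frank wins 31–6.
  Frank vs Eve: Frank wins 37–0.
  Frank vs Hank: Frank wins 28–9.
  Bob vs Dave: Bob wins 23–14.
  Bob vs Eve: Bob wins 23–14.
  Bob vs Hank: Bob wins 25–12.
  Dave vs Eve: Eve wins 20–17.
  Dave vs Hank: Dave wins 25–12.
  Eve vs Hank: Eve wins 25–12.
Copeland scores (wins − losses):
  Frank: 4 − 0 = 4
  Bob: 3 − 1 = 2
  Dave: 1 − 3 = -2
  Eve: 2 − 2 = 0
  Hank: 0 − 4 = -4
Frank has the best Copeland score.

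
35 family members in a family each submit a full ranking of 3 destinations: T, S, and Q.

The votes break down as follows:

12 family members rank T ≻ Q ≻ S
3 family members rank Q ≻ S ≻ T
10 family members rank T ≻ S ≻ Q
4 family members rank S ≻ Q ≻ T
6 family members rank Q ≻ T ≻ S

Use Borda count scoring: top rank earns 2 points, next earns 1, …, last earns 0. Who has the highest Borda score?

T

Borda scores:
  T: 12·2 + 3·0 + 10·2 + 4·0 + 6·1 = 50
  S: 12·0 + 3·1 + 10·1 + 4·2 + 6·0 = 21
  Q: 12·1 + 3·2 + 10·0 + 4·1 + 6·2 = 34
T has the highest total.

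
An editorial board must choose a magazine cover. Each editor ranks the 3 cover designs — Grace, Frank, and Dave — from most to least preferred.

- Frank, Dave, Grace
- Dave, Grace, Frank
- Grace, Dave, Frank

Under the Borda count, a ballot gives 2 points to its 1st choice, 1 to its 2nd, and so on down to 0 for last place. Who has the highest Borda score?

Dave

Borda scores:
  Grace: 0 + 1 + 2 = 3
  Frank: 2 + 0 + 0 = 2
  Dave: 1 + 2 + 1 = 4
Dave has the highest total.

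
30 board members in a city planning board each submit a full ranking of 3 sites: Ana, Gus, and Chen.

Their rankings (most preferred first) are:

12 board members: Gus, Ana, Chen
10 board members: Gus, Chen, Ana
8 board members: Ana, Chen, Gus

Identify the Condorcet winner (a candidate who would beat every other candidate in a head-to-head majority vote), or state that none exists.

Head-to-head results (30 voters total):
Ana vs Gus: Gus wins 22–8.
Ana vs Chen: Ana wins 20–10.
Gus vs Chen: Gus wins 22–8.
Gus beats each rival — Ana (22–8), Chen (22–8) — so Gus is the Condorcet winner.

Gus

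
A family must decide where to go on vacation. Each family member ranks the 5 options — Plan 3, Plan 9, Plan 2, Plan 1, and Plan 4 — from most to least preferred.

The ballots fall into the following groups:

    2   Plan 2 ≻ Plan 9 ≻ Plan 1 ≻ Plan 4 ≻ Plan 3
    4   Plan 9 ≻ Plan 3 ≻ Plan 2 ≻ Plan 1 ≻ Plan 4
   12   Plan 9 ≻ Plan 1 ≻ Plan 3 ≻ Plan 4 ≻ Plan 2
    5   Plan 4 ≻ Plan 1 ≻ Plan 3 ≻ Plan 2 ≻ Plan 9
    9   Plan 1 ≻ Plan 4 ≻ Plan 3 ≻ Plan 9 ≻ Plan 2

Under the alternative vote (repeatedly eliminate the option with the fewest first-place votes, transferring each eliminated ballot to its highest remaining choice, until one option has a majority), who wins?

Plan 9

Round 1: Plan 9 16, Plan 1 9, Plan 4 5, Plan 2 2, Plan 3 0. Plan 3 has the fewest and is eliminated.
Round 2: Plan 9 16, Plan 1 9, Plan 4 5, Plan 2 2. Plan 2 has the fewest and is eliminated.
Round 3: Plan 9 18, Plan 1 9, Plan 4 5. Plan 9 has a majority.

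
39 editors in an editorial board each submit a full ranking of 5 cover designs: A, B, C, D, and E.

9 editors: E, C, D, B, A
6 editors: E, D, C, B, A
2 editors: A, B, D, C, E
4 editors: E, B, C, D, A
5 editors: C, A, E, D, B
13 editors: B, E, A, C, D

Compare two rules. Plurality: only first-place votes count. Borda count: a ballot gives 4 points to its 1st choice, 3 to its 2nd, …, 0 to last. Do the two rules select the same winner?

Yes

Plurality first-place counts: A 2, B 13, C 5, D 0, E 19 → E.
Borda totals: A 49, B 85, C 82, D 49, E 125 → E.
The two rules agree on E.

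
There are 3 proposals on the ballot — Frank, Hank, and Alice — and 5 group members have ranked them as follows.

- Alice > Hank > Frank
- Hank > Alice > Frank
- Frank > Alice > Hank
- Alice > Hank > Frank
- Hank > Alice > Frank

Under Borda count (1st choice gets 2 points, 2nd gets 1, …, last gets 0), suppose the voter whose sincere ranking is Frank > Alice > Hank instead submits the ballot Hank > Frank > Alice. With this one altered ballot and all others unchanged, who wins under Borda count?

Borda totals with the altered ballot: Frank 1, Hank 8, Alice 6.
The switch changes the winner from Alice to Hank.

Hank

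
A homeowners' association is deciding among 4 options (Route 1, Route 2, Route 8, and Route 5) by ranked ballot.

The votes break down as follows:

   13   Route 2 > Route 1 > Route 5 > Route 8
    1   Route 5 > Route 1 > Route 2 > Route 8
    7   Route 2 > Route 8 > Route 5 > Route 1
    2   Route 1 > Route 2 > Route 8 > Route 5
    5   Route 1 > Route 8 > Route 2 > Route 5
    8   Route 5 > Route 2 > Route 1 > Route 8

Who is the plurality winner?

Route 2

First-place vote totals:
  Route 1: 7
  Route 2: 20
  Route 8: 0
  Route 5: 9
Route 2 has the most first-place votes.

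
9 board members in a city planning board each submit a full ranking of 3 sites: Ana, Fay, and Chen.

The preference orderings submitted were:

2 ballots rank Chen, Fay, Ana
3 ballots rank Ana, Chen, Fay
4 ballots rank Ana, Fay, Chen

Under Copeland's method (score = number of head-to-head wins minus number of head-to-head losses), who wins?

Ana

Pairwise results:
  Ana vs Fay: Ana wins 7–2.
  Ana vs Chen: Ana wins 7–2.
  Fay vs Chen: Chen wins 5–4.
Copeland scores (wins − losses):
  Ana: 2 − 0 = 2
  Fay: 0 − 2 = -2
  Chen: 1 − 1 = 0
Ana has the best Copeland score.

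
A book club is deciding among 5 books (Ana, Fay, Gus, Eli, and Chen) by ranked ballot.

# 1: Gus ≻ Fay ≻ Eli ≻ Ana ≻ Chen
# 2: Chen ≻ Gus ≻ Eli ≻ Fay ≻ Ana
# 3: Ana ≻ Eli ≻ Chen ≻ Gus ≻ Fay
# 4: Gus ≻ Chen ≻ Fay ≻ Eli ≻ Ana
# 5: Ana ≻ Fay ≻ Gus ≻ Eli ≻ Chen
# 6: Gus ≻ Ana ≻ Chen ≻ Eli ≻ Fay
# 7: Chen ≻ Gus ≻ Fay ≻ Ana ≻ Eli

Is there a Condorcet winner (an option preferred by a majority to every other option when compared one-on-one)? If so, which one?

Head-to-head results (7 voters total):
Ana vs Fay: Fay wins 4–3.
Ana vs Gus: Gus wins 5–2.
Ana vs Eli: Ana wins 4–3.
Ana vs Chen: Ana wins 4–3.
Fay vs Gus: Gus wins 6–1.
Fay vs Eli: Fay wins 4–3.
Fay vs Chen: Chen wins 5–2.
Gus vs Eli: Gus wins 6–1.
Gus vs Chen: Gus wins 4–3.
Eli vs Chen: Chen wins 4–3.
Gus beats each rival — Ana (5–2), Fay (6–1), Eli (6–1), Chen (4–3) — so Gus is the Condorcet winner.

Gus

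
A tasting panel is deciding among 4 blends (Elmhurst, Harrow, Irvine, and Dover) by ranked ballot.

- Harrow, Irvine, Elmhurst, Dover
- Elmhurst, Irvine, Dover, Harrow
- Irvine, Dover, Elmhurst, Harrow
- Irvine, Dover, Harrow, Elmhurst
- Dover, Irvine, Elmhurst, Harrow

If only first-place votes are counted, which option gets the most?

First-place vote totals:
  Elmhurst: 1
  Harrow: 1
  Irvine: 2
  Dover: 1
Irvine has the most first-place votes.

Irvine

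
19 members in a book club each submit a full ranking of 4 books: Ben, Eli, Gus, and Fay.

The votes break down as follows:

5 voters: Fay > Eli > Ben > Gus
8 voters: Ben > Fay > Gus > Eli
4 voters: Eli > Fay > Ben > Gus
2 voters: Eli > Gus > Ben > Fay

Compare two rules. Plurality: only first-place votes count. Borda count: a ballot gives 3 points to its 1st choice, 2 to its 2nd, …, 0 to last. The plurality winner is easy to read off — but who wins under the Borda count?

Plurality first-place counts: Ben 8, Eli 6, Gus 0, Fay 5 → Ben.
Borda totals: Ben 35, Eli 28, Gus 12, Fay 39 → Fay.

Fay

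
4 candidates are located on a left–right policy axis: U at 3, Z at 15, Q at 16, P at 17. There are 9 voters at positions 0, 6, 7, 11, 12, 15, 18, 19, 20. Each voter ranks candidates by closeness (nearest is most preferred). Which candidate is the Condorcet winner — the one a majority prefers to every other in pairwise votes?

With single-peaked preferences on a line, the Condorcet winner is the candidate closest to the median voter.
The median voter (position 12) is closest to Z at 15.
Check: Z vs U — voters closer to Z: 6 of 9.

Z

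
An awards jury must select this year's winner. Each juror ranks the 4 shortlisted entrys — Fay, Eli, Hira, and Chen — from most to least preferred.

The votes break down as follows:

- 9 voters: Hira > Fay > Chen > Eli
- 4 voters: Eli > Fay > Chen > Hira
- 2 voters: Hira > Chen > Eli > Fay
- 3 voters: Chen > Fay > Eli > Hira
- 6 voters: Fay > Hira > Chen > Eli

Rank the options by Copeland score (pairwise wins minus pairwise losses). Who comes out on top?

Pairwise results:
  Fay vs Eli: Fay wins 18–6.
  Fay vs Hira: Fay wins 13–11.
  Fay vs Chen: Fay wins 19–5.
  Eli vs Hira: Hira wins 17–7.
  Eli vs Chen: Chen wins 20–4.
  Hira vs Chen: Hira wins 17–7.
Copeland scores (wins − losses):
  Fay: 3 − 0 = 3
  Eli: 0 − 3 = -3
  Hira: 2 − 1 = 1
  Chen: 1 − 2 = -1
Fay has the best Copeland score.

Fay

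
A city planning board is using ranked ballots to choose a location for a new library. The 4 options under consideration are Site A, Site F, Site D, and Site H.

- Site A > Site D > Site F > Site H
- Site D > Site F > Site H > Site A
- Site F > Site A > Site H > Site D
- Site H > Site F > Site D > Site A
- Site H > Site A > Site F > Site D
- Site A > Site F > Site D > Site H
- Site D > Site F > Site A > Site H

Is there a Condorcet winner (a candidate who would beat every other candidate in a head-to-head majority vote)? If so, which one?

Site F

Head-to-head results (7 voters total):
Site A vs Site F: Site F wins 4–3.
Site A vs Site D: Site A wins 4–3.
Site A vs Site H: Site A wins 4–3.
Site F vs Site D: Site F wins 4–3.
Site F vs Site H: Site F wins 5–2.
Site D vs Site H: Site D wins 4–3.
Site F beats each rival — Site A (4–3), Site D (4–3), Site H (5–2) — so Site F is the Condorcet winner.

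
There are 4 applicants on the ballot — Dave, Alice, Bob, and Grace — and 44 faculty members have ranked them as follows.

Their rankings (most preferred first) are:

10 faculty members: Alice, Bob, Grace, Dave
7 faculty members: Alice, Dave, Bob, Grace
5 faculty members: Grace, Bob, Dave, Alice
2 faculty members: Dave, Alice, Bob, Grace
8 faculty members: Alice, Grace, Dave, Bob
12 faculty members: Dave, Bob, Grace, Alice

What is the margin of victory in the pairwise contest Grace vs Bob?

18

Ballots ranking Grace above Bob: 5+8 = 13.
Ballots ranking Bob above Grace: 10+7+2+12 = 31.
Bob wins 31–13, a margin of 18.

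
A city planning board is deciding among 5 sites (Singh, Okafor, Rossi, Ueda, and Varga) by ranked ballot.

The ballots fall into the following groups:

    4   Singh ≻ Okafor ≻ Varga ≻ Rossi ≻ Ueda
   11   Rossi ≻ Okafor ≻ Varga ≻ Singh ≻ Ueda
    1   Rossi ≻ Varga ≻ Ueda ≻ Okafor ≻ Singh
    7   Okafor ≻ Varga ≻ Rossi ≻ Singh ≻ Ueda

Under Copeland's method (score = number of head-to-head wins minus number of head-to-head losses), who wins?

Pairwise results:
  Singh vs Okafor: Okafor wins 19–4.
  Singh vs Rossi: Rossi wins 19–4.
  Singh vs Ueda: Singh wins 22–1.
  Singh vs Varga: Varga wins 19–4.
  Okafor vs Rossi: Rossi wins 12–11.
  Okafor vs Ueda: Okafor wins 22–1.
  Okafor vs Varga: Okafor wins 22–1.
  Rossi vs Ueda: Rossi wins 23–0.
  Rossi vs Varga: Rossi wins 12–11.
  Ueda vs Varga: Varga wins 23–0.
Copeland scores (wins − losses):
  Singh: 1 − 3 = -2
  Okafor: 3 − 1 = 2
  Rossi: 4 − 0 = 4
  Ueda: 0 − 4 = -4
  Varga: 2 − 2 = 0
Rossi has the best Copeland score.

Rossi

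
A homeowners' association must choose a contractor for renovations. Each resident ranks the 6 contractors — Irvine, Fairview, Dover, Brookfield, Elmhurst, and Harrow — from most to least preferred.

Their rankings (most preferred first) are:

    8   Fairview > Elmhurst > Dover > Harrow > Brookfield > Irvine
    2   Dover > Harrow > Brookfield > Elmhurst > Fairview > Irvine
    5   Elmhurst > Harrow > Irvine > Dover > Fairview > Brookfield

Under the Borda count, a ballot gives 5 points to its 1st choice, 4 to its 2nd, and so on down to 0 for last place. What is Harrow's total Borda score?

44

Borda scores:
  Irvine: 8·0 + 2·0 + 5·3 = 15
  Fairview: 8·5 + 2·1 + 5·1 = 47
  Dover: 8·3 + 2·5 + 5·2 = 44
  Brookfield: 8·1 + 2·3 + 5·0 = 14
  Elmhurst: 8·4 + 2·2 + 5·5 = 61
  Harrow: 8·2 + 2·4 + 5·4 = 44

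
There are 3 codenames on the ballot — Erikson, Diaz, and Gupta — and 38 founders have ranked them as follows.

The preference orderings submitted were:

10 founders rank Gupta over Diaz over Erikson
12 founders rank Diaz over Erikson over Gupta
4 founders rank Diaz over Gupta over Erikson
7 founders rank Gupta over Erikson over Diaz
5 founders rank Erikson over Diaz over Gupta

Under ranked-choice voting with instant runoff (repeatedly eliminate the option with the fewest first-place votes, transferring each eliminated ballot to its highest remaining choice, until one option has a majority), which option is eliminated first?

Erikson

Round 1: Gupta 17, Diaz 16, Erikson 5. Erikson has the fewest and is eliminated.
Round 2: Diaz 21, Gupta 17. Diaz has a majority.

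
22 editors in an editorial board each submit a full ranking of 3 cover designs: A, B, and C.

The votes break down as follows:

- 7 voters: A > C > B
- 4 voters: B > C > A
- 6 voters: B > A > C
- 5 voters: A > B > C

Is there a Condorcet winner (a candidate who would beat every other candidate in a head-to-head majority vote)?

Yes

Head-to-head results (22 voters total):
A vs B: A wins 12–10.
A vs C: A wins 18–4.
B vs C: B wins 15–7.
A beats each rival — B (12–10), C (18–4) — so A is the Condorcet winner.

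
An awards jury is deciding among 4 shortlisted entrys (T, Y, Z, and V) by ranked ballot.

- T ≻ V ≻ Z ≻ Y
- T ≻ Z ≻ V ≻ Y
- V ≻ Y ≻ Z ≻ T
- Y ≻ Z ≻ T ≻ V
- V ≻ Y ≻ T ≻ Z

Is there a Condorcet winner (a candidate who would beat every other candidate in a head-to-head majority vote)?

No

Head-to-head results (5 voters total):
T vs Y: Y wins 3–2.
T vs Z: T wins 3–2.
T vs V: T wins 3–2.
Y vs Z: Y wins 3–2.
Y vs V: V wins 4–1.
Z vs V: V wins 3–2.
No candidate beats all others: T beats V beats Y beats T, a majority cycle.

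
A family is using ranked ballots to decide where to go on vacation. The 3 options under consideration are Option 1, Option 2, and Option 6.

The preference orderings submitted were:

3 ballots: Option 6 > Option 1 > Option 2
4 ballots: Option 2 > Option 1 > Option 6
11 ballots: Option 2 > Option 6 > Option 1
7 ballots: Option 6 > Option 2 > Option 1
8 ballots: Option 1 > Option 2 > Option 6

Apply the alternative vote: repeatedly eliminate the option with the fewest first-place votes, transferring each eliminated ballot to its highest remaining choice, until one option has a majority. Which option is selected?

Option 2

Round 1: Option 2 15, Option 6 10, Option 1 8. Option 1 has the fewest and is eliminated.
Round 2: Option 2 23, Option 6 10. Option 2 has a majority.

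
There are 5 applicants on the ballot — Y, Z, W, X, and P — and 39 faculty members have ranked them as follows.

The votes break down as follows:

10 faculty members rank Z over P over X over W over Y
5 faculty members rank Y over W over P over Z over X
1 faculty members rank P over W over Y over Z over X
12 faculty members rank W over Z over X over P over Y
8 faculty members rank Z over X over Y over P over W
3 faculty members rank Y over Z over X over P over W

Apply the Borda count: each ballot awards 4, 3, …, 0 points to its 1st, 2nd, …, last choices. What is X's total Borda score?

74

Borda scores:
  Y: 10·0 + 5·4 + 2 + 12·0 + 8·2 + 3·4 = 50
  Z: 10·4 + 5·1 + 1 + 12·3 + 8·4 + 3·3 = 123
  W: 10·1 + 5·3 + 3 + 12·4 + 8·0 + 3·0 = 76
  X: 10·2 + 5·0 + 0 + 12·2 + 8·3 + 3·2 = 74
  P: 10·3 + 5·2 + 4 + 12·1 + 8·1 + 3·1 = 67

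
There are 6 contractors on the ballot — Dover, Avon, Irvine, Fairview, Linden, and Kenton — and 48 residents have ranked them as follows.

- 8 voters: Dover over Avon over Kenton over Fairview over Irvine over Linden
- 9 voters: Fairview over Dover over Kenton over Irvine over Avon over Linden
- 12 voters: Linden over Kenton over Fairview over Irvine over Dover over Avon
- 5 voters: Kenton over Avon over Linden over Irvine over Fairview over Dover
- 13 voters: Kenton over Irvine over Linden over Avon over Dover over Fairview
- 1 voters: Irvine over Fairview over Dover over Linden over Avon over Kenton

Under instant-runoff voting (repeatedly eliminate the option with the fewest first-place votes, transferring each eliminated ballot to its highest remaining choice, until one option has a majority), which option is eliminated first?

Avon

Round 1: Kenton 18, Linden 12, Fairview 9, Dover 8, Irvine 1, Avon 0. Avon has the fewest and is eliminated.
Round 2: Kenton 18, Linden 12, Fairview 9, Dover 8, Irvine 1. Irvine has the fewest and is eliminated.
Round 3: Kenton 18, Linden 12, Fairview 10, Dover 8. Dover has the fewest and is eliminated.
Round 4: Kenton 26, Linden 12, Fairview 10. Kenton has a majority.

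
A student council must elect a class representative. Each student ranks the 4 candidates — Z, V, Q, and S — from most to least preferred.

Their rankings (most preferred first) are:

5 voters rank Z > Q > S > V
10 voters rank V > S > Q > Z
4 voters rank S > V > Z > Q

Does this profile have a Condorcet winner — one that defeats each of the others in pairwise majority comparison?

Yes

Head-to-head results (19 voters total):
Z vs V: V wins 14–5.
Z vs Q: Q wins 10–9.
Z vs S: S wins 14–5.
V vs Q: V wins 14–5.
V vs S: V wins 10–9.
Q vs S: S wins 14–5.
V beats each rival — Z (14–5), Q (14–5), S (10–9) — so V is the Condorcet winner.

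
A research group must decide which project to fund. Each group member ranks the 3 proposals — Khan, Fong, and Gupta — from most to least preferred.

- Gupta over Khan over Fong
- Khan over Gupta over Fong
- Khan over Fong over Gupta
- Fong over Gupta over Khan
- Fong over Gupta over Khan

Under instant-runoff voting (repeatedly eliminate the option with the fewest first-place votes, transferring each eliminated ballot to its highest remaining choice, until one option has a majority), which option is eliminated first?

Round 1: Khan 2, Fong 2, Gupta 1. Gupta has the fewest and is eliminated.
Round 2: Khan 3, Fong 2. Khan has a majority.

Gupta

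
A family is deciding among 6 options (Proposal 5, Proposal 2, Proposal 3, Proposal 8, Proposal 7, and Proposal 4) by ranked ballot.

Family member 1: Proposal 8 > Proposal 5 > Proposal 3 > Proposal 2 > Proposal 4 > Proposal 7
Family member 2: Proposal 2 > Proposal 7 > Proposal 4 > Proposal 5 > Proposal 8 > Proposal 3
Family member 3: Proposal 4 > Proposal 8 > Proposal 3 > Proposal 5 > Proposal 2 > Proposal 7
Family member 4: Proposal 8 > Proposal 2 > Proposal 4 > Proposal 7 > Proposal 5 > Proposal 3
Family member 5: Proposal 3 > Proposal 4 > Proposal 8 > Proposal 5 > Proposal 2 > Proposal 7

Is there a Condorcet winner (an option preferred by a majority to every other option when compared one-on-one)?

No

Head-to-head results (5 voters total):
Proposal 5 vs Proposal 2: Proposal 5 wins 3–2.
Proposal 5 vs Proposal 3: Proposal 5 wins 3–2.
Proposal 5 vs Proposal 8: Proposal 8 wins 4–1.
Proposal 5 vs Proposal 7: Proposal 5 wins 3–2.
Proposal 5 vs Proposal 4: Proposal 4 wins 4–1.
Proposal 2 vs Proposal 3: Proposal 3 wins 3–2.
Proposal 2 vs Proposal 8: Proposal 8 wins 4–1.
Proposal 2 vs Proposal 7: Proposal 2 wins 5–0.
Proposal 2 vs Proposal 4: Proposal 2 wins 3–2.
Proposal 3 vs Proposal 8: Proposal 8 wins 4–1.
Proposal 3 vs Proposal 7: Proposal 3 wins 3–2.
Proposal 3 vs Proposal 4: Proposal 4 wins 3–2.
Proposal 8 vs Proposal 7: Proposal 8 wins 4–1.
Proposal 8 vs Proposal 4: Proposal 4 wins 3–2.
Proposal 7 vs Proposal 4: Proposal 4 wins 4–1.
No candidate beats all others: Proposal 5 beats Proposal 2 beats Proposal 4 beats Proposal 5, a majority cycle.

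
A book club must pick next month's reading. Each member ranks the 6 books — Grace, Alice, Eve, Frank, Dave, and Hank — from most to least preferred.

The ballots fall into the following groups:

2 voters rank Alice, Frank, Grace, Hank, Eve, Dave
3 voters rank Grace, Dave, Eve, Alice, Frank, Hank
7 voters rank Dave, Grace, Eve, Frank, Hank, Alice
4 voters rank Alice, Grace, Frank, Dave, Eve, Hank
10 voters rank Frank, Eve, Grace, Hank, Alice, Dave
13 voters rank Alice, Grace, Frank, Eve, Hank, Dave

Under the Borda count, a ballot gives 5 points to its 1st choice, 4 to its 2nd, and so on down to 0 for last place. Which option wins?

Borda scores:
  Grace: 2·3 + 3·5 + 7·4 + 4·4 + 10·3 + 13·4 = 147
  Alice: 2·5 + 3·2 + 7·0 + 4·5 + 10·1 + 13·5 = 111
  Eve: 2·1 + 3·3 + 7·3 + 4·1 + 10·4 + 13·2 = 102
  Frank: 2·4 + 3·1 + 7·2 + 4·3 + 10·5 + 13·3 = 126
  Dave: 2·0 + 3·4 + 7·5 + 4·2 + 10·0 + 13·0 = 55
  Hank: 2·2 + 3·0 + 7·1 + 4·0 + 10·2 + 13·1 = 44
Grace has the highest total.

Grace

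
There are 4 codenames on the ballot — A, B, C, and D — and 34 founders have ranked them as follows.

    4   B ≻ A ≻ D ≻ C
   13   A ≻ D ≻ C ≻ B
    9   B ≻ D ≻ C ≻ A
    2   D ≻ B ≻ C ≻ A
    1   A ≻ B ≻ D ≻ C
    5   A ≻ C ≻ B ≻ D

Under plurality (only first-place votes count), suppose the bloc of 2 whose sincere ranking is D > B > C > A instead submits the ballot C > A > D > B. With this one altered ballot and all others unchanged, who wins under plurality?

A

First-place totals with the altered ballot: A 19, B 13, C 2, D 0.
The winner is unchanged: still A.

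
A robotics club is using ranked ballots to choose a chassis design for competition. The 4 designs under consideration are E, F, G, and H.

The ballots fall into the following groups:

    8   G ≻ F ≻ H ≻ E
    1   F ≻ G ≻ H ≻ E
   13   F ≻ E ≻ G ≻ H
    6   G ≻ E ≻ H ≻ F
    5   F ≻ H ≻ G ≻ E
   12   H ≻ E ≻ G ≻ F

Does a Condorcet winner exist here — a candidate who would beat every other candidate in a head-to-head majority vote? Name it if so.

Head-to-head results (45 voters total):
E vs F: F wins 27–18.
E vs G: E wins 25–20.
E vs H: H wins 26–19.
F vs G: G wins 26–19.
F vs H: F wins 27–18.
G vs H: G wins 28–17.
No candidate beats all others: E beats G beats F beats E, a majority cycle.

None — there is no Condorcet winner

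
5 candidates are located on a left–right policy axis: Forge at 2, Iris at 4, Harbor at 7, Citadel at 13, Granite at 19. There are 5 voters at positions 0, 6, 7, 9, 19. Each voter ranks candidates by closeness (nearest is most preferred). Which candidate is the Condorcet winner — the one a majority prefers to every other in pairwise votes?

With single-peaked preferences on a line, the Condorcet winner is the candidate closest to the median voter.
The median voter (position 7) is closest to Harbor at 7.
Check: Harbor vs Forge — voters closer to Harbor: 4 of 5.

Harbor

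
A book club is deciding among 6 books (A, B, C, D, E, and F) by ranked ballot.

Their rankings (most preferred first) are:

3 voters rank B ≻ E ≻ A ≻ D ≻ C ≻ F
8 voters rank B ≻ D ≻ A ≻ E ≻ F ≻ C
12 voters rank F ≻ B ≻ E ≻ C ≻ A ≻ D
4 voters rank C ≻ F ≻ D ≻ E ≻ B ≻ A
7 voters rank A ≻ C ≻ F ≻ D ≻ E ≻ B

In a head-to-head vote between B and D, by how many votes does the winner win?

Ballots ranking B above D: 3+8+12 = 23.
Ballots ranking D above B: 4+7 = 11.
B wins 23–11, a margin of 12.

12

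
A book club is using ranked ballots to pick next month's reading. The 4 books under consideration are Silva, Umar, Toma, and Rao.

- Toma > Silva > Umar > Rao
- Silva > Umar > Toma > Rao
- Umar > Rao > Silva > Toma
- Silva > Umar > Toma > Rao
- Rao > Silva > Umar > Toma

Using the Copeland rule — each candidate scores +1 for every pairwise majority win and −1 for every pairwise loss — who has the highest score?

Silva

Pairwise results:
  Silva vs Umar: Silva wins 4–1.
  Silva vs Toma: Silva wins 4–1.
  Silva vs Rao: Silva wins 3–2.
  Umar vs Toma: Umar wins 4–1.
  Umar vs Rao: Umar wins 4–1.
  Toma vs Rao: Toma wins 3–2.
Copeland scores (wins − losses):
  Silva: 3 − 0 = 3
  Umar: 2 − 1 = 1
  Toma: 1 − 2 = -1
  Rao: 0 − 3 = -3
Silva has the best Copeland score.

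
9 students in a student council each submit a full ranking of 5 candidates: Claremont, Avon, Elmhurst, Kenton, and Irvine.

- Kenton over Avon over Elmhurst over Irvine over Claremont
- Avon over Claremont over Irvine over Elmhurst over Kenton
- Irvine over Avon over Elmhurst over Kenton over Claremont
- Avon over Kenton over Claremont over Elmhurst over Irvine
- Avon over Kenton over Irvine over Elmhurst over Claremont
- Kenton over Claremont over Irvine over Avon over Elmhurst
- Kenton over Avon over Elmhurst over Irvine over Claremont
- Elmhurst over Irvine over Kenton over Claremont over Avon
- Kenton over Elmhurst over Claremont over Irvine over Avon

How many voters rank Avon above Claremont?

6

Ballots ranking Avon above Claremont: 6.
Ballots ranking Claremont above Avon: 3.
So 6 of 9 voters prefer Avon to Claremont.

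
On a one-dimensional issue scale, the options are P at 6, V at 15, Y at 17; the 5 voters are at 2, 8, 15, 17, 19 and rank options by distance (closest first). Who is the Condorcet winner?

V

With single-peaked preferences on a line, the Condorcet winner is the candidate closest to the median voter.
The median voter (position 15) is closest to V at 15.
Check: V vs P — voters closer to V: 3 of 5.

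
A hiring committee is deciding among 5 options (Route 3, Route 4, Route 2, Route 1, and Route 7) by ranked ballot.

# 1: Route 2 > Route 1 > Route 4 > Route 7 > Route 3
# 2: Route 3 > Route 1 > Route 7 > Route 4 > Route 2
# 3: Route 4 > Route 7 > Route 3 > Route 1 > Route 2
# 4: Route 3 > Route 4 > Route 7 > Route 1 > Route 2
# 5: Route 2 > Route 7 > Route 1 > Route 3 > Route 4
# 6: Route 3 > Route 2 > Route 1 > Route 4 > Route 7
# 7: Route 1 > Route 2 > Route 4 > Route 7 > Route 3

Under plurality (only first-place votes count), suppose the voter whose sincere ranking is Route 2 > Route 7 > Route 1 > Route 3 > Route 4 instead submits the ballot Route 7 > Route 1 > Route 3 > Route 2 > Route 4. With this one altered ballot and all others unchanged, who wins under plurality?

First-place totals with the altered ballot: Route 3 3, Route 4 1, Route 2 1, Route 1 1, Route 7 1.
The winner is unchanged: still Route 3.

Route 3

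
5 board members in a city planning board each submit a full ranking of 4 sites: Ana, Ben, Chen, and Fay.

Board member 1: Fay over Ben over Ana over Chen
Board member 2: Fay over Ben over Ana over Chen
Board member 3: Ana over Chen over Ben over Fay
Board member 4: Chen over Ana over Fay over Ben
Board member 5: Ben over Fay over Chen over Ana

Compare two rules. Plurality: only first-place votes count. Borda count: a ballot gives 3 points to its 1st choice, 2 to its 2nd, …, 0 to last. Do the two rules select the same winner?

Yes

Plurality first-place counts: Ana 1, Ben 1, Chen 1, Fay 2 → Fay.
Borda totals: Ana 7, Ben 8, Chen 6, Fay 9 → Fay.
The two rules agree on Fay.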